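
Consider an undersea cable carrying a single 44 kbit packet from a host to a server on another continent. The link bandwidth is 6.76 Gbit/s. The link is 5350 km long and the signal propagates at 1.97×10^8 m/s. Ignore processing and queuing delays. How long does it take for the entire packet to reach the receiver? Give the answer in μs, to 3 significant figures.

27200 μs

L = 44000 bits.
Transmission delay = L/R = 44000 / 6760000000 = 6.50888 μs.
Propagation delay = d/s = 5350000 m / 197000000 m/s = 27157.4 μs.
Total = 27200 μs.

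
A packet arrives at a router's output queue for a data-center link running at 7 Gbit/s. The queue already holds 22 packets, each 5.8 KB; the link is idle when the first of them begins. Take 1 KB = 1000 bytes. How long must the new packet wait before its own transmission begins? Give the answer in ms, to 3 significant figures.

Each queued packet: L/R = 46400/7000000000 = 0.00662857 ms.
22 queued → 0.145829 ms.
Queuing delay = 0.146 ms.

0.146 ms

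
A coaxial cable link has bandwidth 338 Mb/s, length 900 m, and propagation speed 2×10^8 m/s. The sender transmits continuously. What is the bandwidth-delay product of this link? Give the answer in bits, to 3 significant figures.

Propagation delay = 900 / 200000000 = 4.5e-06 s.
BDP = R × t_prop = 338000000 × 4.5e-06 = 1521 bits.

1520 bits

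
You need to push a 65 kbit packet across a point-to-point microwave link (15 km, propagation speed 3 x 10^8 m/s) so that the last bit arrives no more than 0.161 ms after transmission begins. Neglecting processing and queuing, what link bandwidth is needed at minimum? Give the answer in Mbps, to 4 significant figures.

585.6 Mbps

Propagation delay = 15000 / 300000000 = 0.05 ms.
Transmission budget = 0.161 − 0.05 = 0.111 ms.
R ≥ L / t_tx = 65000 bits / 0.000111 s = 585.6 Mbps.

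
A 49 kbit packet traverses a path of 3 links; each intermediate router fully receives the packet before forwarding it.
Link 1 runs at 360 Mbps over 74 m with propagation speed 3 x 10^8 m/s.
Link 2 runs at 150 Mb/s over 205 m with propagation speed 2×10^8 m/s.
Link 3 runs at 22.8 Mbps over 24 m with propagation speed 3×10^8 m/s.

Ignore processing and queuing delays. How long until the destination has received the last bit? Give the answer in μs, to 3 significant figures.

L = 49000 bits.
Transmission delays (L/R per hop): 136.111, 326.667, 2149.12 μs; sum = 2611.9 μs.
Propagation delays (d/s per hop): 0.246667, 1.025, 0.08 μs; sum = 1.35167 μs.
End-to-end = 2610 μs.

2610 μs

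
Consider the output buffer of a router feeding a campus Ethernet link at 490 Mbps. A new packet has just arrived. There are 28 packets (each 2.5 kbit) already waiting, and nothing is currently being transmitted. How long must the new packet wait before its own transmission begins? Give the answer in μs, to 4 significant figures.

Each queued packet: L/R = 2500/490000000 = 5.10204 μs.
28 queued → 142.857 μs.
Queuing delay = 142.9 μs.

142.9 μs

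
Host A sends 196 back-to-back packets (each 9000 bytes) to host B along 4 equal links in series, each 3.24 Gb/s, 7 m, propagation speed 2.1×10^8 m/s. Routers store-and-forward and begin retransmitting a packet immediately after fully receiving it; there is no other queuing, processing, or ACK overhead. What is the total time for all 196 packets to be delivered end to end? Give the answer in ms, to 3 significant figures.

4.42 ms

Per-hop transmission t_tx = L/R = 72000/3240000000 = 0.0222222 ms.
Per-hop propagation t_prop = 7/210000000 = 3.33333e-05 ms.
Pipeline fill: first packet needs 4·t_tx to clear all hops; remaining 195 packets each add one t_tx.
Total = (4+196-1)·t_tx + 4·t_prop = 199·0.0222222 + 4·3.33333e-05 = 4.42 ms.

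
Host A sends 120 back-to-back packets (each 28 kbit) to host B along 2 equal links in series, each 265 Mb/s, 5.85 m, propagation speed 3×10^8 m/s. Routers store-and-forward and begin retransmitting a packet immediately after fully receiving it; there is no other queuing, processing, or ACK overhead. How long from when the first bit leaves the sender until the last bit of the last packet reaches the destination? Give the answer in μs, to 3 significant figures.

12800 μs

Per-hop transmission t_tx = L/R = 28000/265000000 = 105.66 μs.
Per-hop propagation t_prop = 5.85/300000000 = 0.0195 μs.
Pipeline fill: first packet needs 2·t_tx to clear all hops; remaining 119 packets each add one t_tx.
Total = (2+120-1)·t_tx + 2·t_prop = 121·105.66 + 2·0.0195 = 12800 μs.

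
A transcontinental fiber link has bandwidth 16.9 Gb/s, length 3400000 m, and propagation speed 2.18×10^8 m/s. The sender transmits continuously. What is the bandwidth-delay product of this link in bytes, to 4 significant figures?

32950000 bytes

Propagation delay = 3400000 / 2.18e+08 = 0.0155963 s.
BDP = R × t_prop = 1.69e+10 × 0.0155963 = 263578000 bits.
In bytes: 263578000/8 = 32950000 bytes.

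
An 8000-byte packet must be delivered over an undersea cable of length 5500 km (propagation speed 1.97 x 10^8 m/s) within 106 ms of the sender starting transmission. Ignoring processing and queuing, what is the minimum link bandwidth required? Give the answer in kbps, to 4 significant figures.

819.7 kbps

L = 64000 bits.
Propagation delay = 5500000 / 197000000 = 27.9188 ms.
Transmission budget = 106 − 27.9188 = 78.0812 ms.
R ≥ L / t_tx = 64000 bits / 0.0780812 s = 819.7 kbps.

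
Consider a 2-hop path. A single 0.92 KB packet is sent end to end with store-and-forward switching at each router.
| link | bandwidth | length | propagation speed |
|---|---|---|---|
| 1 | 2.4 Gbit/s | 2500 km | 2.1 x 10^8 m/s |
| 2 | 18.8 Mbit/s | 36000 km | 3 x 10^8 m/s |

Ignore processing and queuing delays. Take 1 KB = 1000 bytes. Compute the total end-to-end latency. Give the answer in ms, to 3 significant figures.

132 ms

L = 7360 bits.
Transmission delays (L/R per hop): 0.00306667, 0.391489 ms; sum = 0.394556 ms.
Propagation delays (d/s per hop): 11.9048, 120 ms; sum = 131.905 ms.
End-to-end = 132 ms.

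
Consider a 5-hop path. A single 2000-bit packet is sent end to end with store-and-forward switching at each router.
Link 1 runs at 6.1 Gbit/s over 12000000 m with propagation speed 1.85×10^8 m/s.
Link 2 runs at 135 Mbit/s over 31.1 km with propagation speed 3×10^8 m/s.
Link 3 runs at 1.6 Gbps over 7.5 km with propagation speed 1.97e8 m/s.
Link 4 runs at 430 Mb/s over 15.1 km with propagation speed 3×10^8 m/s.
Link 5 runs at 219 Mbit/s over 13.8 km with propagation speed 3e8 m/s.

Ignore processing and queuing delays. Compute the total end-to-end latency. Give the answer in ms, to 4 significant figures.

65.13 ms

Transmission delays (L/R per hop): 0.000327869, 0.0148148, 0.00125, 0.00465116, 0.00913242 ms; sum = 0.0301763 ms.
Propagation delays (d/s per hop): 64.8649, 0.103667, 0.0380711, 0.0503333, 0.046 ms; sum = 65.1029 ms.
End-to-end = 65.13 ms.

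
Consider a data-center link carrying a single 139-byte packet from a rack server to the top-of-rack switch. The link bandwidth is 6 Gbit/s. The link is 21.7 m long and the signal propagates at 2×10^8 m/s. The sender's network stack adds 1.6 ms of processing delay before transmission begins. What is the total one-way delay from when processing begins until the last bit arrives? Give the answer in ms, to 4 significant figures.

1.600 ms

L = 139 × 8 = 1112 bits.
Transmission delay = L/R = 1112 / 6000000000 = 0.000185333 ms.
Propagation delay = d/s = 21.7 m / 200000000 m/s = 0.0001085 ms.
Plus processing delay 1.6 ms = 1.6 ms.
Total = 1.600 ms.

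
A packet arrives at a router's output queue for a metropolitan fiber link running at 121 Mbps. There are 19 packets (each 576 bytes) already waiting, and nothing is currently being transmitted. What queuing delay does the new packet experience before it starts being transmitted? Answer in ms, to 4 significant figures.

Each queued packet: L/R = 4608/121000000 = 0.0380826 ms.
19 queued → 0.72357 ms.
Queuing delay = 0.7236 ms.

0.7236 ms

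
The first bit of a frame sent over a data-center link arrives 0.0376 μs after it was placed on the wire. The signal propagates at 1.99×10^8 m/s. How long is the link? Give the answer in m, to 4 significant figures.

d = s × t_prop = 199000000 × 3.76e-08 = 7.482 m.

7.482 m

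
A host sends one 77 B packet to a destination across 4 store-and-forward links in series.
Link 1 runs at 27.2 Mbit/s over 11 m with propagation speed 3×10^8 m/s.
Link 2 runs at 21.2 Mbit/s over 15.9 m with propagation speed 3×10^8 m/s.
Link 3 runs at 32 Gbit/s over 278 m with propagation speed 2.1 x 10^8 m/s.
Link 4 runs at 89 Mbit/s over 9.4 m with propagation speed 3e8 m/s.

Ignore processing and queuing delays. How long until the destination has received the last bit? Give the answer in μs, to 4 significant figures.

L = 77 × 8 = 616 bits.
Transmission delays (L/R per hop): 22.6471, 29.0566, 0.01925, 6.92135 μs; sum = 58.6443 μs.
Propagation delays (d/s per hop): 0.0366667, 0.053, 1.32381, 0.0313333 μs; sum = 1.44481 μs.
End-to-end = 60.09 μs.

60.09 μs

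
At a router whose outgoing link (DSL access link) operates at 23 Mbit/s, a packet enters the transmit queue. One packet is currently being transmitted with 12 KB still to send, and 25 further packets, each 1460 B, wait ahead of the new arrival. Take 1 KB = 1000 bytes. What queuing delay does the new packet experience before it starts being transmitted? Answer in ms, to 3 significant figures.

16.9 ms

Each queued packet: L/R = 11680/23000000 = 0.507826 ms.
25 queued → 12.6957 ms.
Plus remaining 96000 bits of current packet: 4.17391 ms.
Queuing delay = 16.9 ms.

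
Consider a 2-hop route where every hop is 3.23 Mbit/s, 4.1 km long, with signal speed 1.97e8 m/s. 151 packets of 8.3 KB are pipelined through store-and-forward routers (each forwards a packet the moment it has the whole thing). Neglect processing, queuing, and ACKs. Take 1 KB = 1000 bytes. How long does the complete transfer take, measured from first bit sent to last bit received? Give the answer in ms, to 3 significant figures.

Per-hop transmission t_tx = L/R = 66400/3230000 = 20.5573 ms.
Per-hop propagation t_prop = 4100/197000000 = 0.0208122 ms.
Pipeline fill: first packet needs 2·t_tx to clear all hops; remaining 150 packets each add one t_tx.
Total = (2+151-1)·t_tx + 2·t_prop = 152·20.5573 + 2·0.0208122 = 3120 ms.

3120 ms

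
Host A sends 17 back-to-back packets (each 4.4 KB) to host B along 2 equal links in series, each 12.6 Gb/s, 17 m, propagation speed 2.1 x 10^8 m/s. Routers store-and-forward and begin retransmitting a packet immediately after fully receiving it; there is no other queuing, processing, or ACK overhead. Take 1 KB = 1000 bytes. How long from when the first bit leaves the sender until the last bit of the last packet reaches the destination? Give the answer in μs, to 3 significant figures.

Per-hop transmission t_tx = L/R = 35200/12600000000 = 2.79365 μs.
Per-hop propagation t_prop = 17/210000000 = 0.0809524 μs.
Pipeline fill: first packet needs 2·t_tx to clear all hops; remaining 16 packets each add one t_tx.
Total = (2+17-1)·t_tx + 2·t_prop = 18·2.79365 + 2·0.0809524 = 50.4 μs.

50.4 μs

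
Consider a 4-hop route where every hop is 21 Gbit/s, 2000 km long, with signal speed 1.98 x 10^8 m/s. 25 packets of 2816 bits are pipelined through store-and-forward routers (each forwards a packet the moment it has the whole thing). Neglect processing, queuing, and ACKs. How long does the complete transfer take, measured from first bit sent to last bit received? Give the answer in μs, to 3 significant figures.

Per-hop transmission t_tx = L/R = 2816/21000000000 = 0.134095 μs.
Per-hop propagation t_prop = 2000000/198000000 = 10101 μs.
Pipeline fill: first packet needs 4·t_tx to clear all hops; remaining 24 packets each add one t_tx.
Total = (4+25-1)·t_tx + 4·t_prop = 28·0.134095 + 4·10101 = 40400 μs.

40400 μs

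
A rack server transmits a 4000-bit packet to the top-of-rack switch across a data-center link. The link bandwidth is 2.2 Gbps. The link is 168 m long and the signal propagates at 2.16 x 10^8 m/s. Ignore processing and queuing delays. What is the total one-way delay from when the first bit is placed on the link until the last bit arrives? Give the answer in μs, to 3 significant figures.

2.60 μs

Transmission delay = L/R = 4000 / 2200000000 = 1.81818 μs.
Propagation delay = d/s = 168 m / 216000000 m/s = 0.777778 μs.
Total = 2.60 μs.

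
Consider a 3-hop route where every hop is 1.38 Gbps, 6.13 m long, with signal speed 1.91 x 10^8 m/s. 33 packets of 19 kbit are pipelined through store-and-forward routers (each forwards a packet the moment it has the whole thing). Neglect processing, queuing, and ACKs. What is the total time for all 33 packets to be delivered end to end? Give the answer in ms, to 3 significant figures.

0.482 ms

Per-hop transmission t_tx = L/R = 19000/1380000000 = 0.0137681 ms.
Per-hop propagation t_prop = 6.13/191000000 = 3.20942e-05 ms.
Pipeline fill: first packet needs 3·t_tx to clear all hops; remaining 32 packets each add one t_tx.
Total = (3+33-1)·t_tx + 3·t_prop = 35·0.0137681 + 3·3.20942e-05 = 0.482 ms.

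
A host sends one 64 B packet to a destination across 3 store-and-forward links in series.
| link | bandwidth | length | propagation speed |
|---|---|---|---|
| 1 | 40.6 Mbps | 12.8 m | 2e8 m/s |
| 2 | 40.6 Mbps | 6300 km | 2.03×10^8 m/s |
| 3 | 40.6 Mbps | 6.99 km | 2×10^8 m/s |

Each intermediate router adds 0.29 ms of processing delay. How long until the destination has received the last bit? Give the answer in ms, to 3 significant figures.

31.7 ms

L = 64 × 8 = 512 bits.
Transmission delay per hop = L/R = 512/40600000 = 0.0126108 ms; 3 hops → 0.0378325 ms.
Propagation delays (d/s per hop): 6.4e-05, 31.0345, 0.03495 ms; sum = 31.0695 ms.
Processing at 2 router(s): 2 × 0.29 ms = 0.58 ms.
End-to-end = 31.7 ms.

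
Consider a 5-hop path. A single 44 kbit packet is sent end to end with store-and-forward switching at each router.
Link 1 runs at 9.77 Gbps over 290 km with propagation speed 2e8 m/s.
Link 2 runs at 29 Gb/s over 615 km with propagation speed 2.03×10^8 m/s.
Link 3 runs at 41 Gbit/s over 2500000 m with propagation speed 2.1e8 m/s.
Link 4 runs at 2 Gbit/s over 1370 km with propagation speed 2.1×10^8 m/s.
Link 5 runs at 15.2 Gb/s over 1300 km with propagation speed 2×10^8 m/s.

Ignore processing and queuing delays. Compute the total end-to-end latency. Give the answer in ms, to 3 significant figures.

L = 44000 bits.
Transmission delays (L/R per hop): 0.00450358, 0.00151724, 0.00107317, 0.022, 0.00289474 ms; sum = 0.0319887 ms.
Propagation delays (d/s per hop): 1.45, 3.02956, 11.9048, 6.52381, 6.5 ms; sum = 29.4081 ms.
End-to-end = 29.4 ms.

29.4 ms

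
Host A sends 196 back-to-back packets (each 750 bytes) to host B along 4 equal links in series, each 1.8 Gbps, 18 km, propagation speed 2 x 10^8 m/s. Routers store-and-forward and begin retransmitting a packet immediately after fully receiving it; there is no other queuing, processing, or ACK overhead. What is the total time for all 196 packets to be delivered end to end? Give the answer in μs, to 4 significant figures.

1023 μs

Per-hop transmission t_tx = L/R = 6000/1800000000 = 3.33333 μs.
Per-hop propagation t_prop = 18000/200000000 = 90 μs.
Pipeline fill: first packet needs 4·t_tx to clear all hops; remaining 195 packets each add one t_tx.
Total = (4+196-1)·t_tx + 4·t_prop = 199·3.33333 + 4·90 = 1023 μs.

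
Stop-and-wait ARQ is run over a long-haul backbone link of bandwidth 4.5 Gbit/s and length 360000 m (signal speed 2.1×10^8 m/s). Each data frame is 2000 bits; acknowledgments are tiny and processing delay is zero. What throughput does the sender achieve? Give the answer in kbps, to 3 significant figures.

583 kbps

t_tx = L/R = 2000/4500000000 = 4.44444e-07 s.
t_prop = 360000/210000000 = 0.00171429 s; RTT = 0.00342857 s.
Cycle = t_tx + RTT = 0.00342902 s.
Throughput = L / cycle = 2000 / 0.00342902 = 583 kbps.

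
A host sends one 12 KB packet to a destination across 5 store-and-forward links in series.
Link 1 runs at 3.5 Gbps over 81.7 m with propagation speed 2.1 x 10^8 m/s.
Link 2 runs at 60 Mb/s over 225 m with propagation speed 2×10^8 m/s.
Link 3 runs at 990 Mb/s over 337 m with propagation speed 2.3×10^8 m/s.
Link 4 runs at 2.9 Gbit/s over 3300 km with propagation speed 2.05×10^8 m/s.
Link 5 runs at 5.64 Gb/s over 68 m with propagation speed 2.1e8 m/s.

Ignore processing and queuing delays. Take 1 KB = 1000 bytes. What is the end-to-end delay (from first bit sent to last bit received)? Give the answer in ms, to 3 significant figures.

17.9 ms

L = 96000 bits.
Transmission delays (L/R per hop): 0.0274286, 1.6, 0.0969697, 0.0331034, 0.0170213 ms; sum = 1.77452 ms.
Propagation delays (d/s per hop): 0.000389048, 0.001125, 0.00146522, 16.0976, 0.00032381 ms; sum = 16.1009 ms.
End-to-end = 17.9 ms.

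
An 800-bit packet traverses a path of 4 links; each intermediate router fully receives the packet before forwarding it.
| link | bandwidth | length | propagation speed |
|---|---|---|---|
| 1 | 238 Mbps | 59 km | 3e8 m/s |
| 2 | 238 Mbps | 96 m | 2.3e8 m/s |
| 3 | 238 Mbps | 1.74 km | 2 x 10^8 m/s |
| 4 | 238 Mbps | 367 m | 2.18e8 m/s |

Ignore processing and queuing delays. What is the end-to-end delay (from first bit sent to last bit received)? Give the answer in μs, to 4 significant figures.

Transmission delay per hop = L/R = 800/238000000 = 3.36134 μs; 4 hops → 13.4454 μs.
Propagation delays (d/s per hop): 196.667, 0.417391, 8.7, 1.68349 μs; sum = 207.468 μs.
End-to-end = 220.9 μs.

220.9 μs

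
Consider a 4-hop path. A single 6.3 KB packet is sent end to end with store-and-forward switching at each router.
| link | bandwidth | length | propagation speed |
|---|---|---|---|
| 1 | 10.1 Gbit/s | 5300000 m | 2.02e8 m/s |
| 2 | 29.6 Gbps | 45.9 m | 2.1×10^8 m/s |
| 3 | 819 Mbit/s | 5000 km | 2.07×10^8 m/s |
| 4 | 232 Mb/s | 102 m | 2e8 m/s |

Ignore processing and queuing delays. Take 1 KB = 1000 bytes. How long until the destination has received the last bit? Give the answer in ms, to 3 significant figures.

50.7 ms

L = 50400 bits.
Transmission delays (L/R per hop): 0.0049901, 0.0017027, 0.0615385, 0.217241 ms; sum = 0.285473 ms.
Propagation delays (d/s per hop): 26.2376, 0.000218571, 24.1546, 0.00051 ms; sum = 50.3929 ms.
End-to-end = 50.7 ms.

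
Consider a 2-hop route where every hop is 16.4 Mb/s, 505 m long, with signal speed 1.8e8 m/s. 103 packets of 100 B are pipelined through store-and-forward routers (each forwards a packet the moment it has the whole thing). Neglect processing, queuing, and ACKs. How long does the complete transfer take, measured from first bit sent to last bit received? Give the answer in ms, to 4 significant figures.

Per-hop transmission t_tx = L/R = 800/1.64e+07 = 0.0487805 ms.
Per-hop propagation t_prop = 505/180000000 = 0.00280556 ms.
Pipeline fill: first packet needs 2·t_tx to clear all hops; remaining 102 packets each add one t_tx.
Total = (2+103-1)·t_tx + 2·t_prop = 104·0.0487805 + 2·0.00280556 = 5.079 ms.

5.079 ms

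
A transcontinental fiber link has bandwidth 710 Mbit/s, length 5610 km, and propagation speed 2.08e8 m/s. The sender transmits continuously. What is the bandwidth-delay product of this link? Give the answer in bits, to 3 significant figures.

19100000 bits

Propagation delay = 5610000 / 208000000 = 0.0269712 s.
BDP = R × t_prop = 710000000 × 0.0269712 = 19149500 bits.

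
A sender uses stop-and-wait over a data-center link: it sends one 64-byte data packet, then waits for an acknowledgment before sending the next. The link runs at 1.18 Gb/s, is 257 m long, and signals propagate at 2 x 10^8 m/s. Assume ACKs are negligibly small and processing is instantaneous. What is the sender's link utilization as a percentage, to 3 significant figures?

t_tx = L/R = 512/1180000000 = 4.33898e-07 s.
t_prop = 257/200000000 = 1.285e-06 s; RTT = 2.57e-06 s.
Cycle = t_tx + RTT = 3.0039e-06 s.
Utilization = t_tx / cycle = 4.33898e-07/3.0039e-06 = 14.4 %.

14.4 %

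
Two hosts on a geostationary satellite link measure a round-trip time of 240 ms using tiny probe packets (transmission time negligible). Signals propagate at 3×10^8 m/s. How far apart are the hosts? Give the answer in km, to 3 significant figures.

One-way propagation = RTT/2 = 120 ms.
d = s × t = 300000000 × 0.12 = 36000 km.

36000 km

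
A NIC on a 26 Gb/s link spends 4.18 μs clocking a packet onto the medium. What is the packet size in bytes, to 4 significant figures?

L = R × t_tx = 26000000000 b/s × 4.18e-06 s = 108680 bits.
In bytes: 108680 / 8 = 13590 bytes.

13590 bytes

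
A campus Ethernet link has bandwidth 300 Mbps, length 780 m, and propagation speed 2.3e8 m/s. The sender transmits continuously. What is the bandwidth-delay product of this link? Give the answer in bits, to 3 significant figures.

Propagation delay = 780 / 2.3e+08 = 3.3913e-06 s.
BDP = R × t_prop = 300000000 × 3.3913e-06 = 1017.39 bits.

1020 bits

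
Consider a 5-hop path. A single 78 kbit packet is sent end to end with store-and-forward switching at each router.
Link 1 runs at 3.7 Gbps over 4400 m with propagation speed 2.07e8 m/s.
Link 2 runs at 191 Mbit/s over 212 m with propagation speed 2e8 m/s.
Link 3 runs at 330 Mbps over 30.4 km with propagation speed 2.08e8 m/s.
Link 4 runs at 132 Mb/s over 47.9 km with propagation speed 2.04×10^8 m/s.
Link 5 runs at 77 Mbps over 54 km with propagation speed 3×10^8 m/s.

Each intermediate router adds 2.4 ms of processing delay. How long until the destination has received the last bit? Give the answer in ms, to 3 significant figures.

12.5 ms

L = 78000 bits.
Transmission delays (L/R per hop): 0.0210811, 0.408377, 0.236364, 0.590909, 1.01299 ms; sum = 2.26972 ms.
Propagation delays (d/s per hop): 0.021256, 0.00106, 0.146154, 0.234804, 0.18 ms; sum = 0.583274 ms.
Processing at 4 router(s): 4 × 2.4 ms = 9.6 ms.
End-to-end = 12.5 ms.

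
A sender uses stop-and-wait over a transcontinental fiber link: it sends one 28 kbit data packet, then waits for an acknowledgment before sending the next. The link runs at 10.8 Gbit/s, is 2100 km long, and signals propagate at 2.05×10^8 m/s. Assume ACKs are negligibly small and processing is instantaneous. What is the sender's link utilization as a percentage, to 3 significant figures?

0.0127 %

t_tx = L/R = 28000/10800000000 = 2.59259e-06 s.
t_prop = 2100000/2.05e+08 = 0.0102439 s; RTT = 0.0204878 s.
Cycle = t_tx + RTT = 0.0204904 s.
Utilization = t_tx / cycle = 2.59259e-06/0.0204904 = 0.0127 %.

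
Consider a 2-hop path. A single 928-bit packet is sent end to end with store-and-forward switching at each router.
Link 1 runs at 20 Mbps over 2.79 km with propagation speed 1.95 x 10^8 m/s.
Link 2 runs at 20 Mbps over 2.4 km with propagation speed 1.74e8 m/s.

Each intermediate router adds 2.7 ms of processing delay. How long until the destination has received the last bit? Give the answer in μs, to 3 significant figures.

2820 μs

Transmission delay per hop = L/R = 928/20000000 = 46.4 μs; 2 hops → 92.8 μs.
Propagation delays (d/s per hop): 14.3077, 13.7931 μs; sum = 28.1008 μs.
Processing at 1 router(s): 1 × 2.7 ms = 2700 μs.
End-to-end = 2820 μs.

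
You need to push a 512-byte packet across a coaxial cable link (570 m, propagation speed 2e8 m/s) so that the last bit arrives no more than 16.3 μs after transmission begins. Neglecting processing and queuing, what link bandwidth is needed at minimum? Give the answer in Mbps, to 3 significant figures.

L = 4096 bits.
Propagation delay = 570 / 200000000 = 2.85 μs.
Transmission budget = 16.3 − 2.85 = 13.45 μs.
R ≥ L / t_tx = 4096 bits / 1.345e-05 s = 305 Mbps.

305 Mbps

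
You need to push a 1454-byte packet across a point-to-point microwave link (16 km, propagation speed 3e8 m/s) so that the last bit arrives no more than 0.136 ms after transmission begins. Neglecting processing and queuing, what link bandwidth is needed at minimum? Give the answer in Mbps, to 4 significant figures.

140.7 Mbps

L = 11632 bits.
Propagation delay = 16000 / 300000000 = 0.0533333 ms.
Transmission budget = 0.136 − 0.0533333 = 0.0826667 ms.
R ≥ L / t_tx = 11632 bits / 8.26667e-05 s = 140.7 Mbps.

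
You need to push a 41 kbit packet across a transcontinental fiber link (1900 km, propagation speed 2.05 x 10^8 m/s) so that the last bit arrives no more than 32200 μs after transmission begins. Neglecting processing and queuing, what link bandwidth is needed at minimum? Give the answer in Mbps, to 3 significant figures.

Propagation delay = 1900000 / 2.05e+08 = 9268.29 μs.
Transmission budget = 32200 − 9268.29 = 22931.7 μs.
R ≥ L / t_tx = 41000 bits / 0.0229317 s = 1.79 Mbps.

1.79 Mbps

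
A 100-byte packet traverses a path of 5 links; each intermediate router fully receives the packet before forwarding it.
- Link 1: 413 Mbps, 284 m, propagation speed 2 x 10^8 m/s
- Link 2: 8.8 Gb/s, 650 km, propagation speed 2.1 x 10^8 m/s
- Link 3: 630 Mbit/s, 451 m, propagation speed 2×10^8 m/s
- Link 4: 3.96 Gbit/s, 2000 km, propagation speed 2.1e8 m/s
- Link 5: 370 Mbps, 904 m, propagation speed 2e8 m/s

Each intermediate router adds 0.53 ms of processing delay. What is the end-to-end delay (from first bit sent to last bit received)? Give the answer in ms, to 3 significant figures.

L = 100 × 8 = 800 bits.
Transmission delays (L/R per hop): 0.00193705, 9.09091e-05, 0.00126984, 0.00020202, 0.00216216 ms; sum = 0.00566198 ms.
Propagation delays (d/s per hop): 0.00142, 3.09524, 0.002255, 9.52381, 0.00452 ms; sum = 12.6272 ms.
Processing at 4 router(s): 4 × 0.53 ms = 2.12 ms.
End-to-end = 14.8 ms.

14.8 ms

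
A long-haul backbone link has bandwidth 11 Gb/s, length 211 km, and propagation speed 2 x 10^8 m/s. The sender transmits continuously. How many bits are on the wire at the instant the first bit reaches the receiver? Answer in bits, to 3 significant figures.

11600000 bits

Propagation delay = 211000 / 200000000 = 0.001055 s.
BDP = R × t_prop = 11000000000 × 0.001055 = 11605000 bits.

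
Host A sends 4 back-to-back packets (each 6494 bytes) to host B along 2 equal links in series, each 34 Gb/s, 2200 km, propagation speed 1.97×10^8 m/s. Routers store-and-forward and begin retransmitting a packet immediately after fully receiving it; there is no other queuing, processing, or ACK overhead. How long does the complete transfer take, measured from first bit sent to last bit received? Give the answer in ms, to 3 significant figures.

22.3 ms

Per-hop transmission t_tx = L/R = 51952/34000000000 = 0.001528 ms.
Per-hop propagation t_prop = 2200000/197000000 = 11.1675 ms.
Pipeline fill: first packet needs 2·t_tx to clear all hops; remaining 3 packets each add one t_tx.
Total = (2+4-1)·t_tx + 2·t_prop = 5·0.001528 + 2·11.1675 = 22.3 ms.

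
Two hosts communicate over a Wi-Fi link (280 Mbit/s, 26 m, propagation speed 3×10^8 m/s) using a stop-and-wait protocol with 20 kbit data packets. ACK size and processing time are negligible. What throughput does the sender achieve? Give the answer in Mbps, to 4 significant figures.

t_tx = L/R = 20000/280000000 = 7.14286e-05 s.
t_prop = 26/300000000 = 8.66667e-08 s; RTT = 1.73333e-07 s.
Cycle = t_tx + RTT = 7.16019e-05 s.
Throughput = L / cycle = 20000 / 7.16019e-05 = 279.3 Mbps.

279.3 Mbps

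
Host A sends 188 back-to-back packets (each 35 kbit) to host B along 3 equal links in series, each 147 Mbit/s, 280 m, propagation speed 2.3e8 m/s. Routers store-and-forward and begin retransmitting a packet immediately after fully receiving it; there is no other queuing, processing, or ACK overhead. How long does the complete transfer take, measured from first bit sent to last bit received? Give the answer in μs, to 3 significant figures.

Per-hop transmission t_tx = L/R = 35000/147000000 = 238.095 μs.
Per-hop propagation t_prop = 280/2.3e+08 = 1.21739 μs.
Pipeline fill: first packet needs 3·t_tx to clear all hops; remaining 187 packets each add one t_tx.
Total = (3+188-1)·t_tx + 3·t_prop = 190·238.095 + 3·1.21739 = 45200 μs.

45200 μs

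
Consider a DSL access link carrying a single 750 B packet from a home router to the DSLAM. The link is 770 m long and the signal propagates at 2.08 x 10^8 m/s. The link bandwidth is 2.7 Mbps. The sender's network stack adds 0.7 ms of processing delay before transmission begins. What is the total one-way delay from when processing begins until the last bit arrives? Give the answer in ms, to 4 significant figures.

2.926 ms

L = 750 × 8 = 6000 bits.
Transmission delay = L/R = 6000 / 2700000 = 2.22222 ms.
Propagation delay = d/s = 770 m / 208000000 m/s = 0.00370192 ms.
Plus processing delay 0.7 ms = 0.7 ms.
Total = 2.926 ms.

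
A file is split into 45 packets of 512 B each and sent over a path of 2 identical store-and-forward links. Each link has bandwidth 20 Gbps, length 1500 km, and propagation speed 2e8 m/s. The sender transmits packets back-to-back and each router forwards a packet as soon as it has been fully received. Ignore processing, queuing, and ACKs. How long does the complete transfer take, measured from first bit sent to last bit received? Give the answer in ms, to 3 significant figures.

Per-hop transmission t_tx = L/R = 4096/20000000000 = 0.0002048 ms.
Per-hop propagation t_prop = 1500000/200000000 = 7.5 ms.
Pipeline fill: first packet needs 2·t_tx to clear all hops; remaining 44 packets each add one t_tx.
Total = (2+45-1)·t_tx + 2·t_prop = 46·0.0002048 + 2·7.5 = 15.0 ms.

15.0 ms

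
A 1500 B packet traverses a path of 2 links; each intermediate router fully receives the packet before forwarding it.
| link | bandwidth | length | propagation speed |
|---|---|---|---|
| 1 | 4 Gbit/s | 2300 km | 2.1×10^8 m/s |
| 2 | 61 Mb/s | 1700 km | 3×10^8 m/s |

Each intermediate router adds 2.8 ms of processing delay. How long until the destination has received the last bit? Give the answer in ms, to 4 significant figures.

19.62 ms

L = 1500 × 8 = 12000 bits.
Transmission delays (L/R per hop): 0.003, 0.196721 ms; sum = 0.199721 ms.
Propagation delays (d/s per hop): 10.9524, 5.66667 ms; sum = 16.619 ms.
Processing at 1 router(s): 1 × 2.8 ms = 2.8 ms.
End-to-end = 19.62 ms.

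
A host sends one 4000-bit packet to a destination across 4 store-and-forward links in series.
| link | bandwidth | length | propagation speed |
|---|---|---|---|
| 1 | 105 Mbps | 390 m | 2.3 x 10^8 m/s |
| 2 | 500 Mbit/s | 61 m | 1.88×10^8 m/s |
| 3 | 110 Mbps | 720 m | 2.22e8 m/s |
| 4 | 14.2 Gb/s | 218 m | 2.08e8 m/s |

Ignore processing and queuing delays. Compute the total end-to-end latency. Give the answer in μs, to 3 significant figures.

Transmission delays (L/R per hop): 38.0952, 8, 36.3636, 0.28169 μs; sum = 82.7406 μs.
Propagation delays (d/s per hop): 1.69565, 0.324468, 3.24324, 1.04808 μs; sum = 6.31144 μs.
End-to-end = 89.1 μs.

89.1 μs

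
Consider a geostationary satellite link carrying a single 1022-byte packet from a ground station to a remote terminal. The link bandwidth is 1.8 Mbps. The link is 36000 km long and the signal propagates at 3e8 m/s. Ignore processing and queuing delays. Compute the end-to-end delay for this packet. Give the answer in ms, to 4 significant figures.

124.5 ms

L = 1022 × 8 = 8176 bits.
Transmission delay = L/R = 8176 / 1800000 = 4.54222 ms.
Propagation delay = d/s = 36000000 m / 300000000 m/s = 120 ms.
Total = 124.5 ms.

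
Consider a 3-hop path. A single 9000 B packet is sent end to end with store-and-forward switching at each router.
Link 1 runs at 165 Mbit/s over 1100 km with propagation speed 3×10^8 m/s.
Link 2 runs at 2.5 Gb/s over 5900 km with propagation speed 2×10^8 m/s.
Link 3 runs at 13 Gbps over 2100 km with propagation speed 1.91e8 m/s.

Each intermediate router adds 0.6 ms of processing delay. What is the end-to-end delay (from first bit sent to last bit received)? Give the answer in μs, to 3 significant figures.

L = 9000 × 8 = 72000 bits.
Transmission delays (L/R per hop): 436.364, 28.8, 5.53846 μs; sum = 470.702 μs.
Propagation delays (d/s per hop): 3666.67, 29500, 10994.8 μs; sum = 44161.4 μs.
Processing at 2 router(s): 2 × 0.6 ms = 1200 μs.
End-to-end = 45800 μs.

45800 μs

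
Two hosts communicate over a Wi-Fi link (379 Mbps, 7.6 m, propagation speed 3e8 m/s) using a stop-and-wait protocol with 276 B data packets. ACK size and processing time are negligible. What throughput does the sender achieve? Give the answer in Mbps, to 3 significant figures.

t_tx = L/R = 2208/379000000 = 5.82586e-06 s.
t_prop = 7.6/300000000 = 2.53333e-08 s; RTT = 5.06667e-08 s.
Cycle = t_tx + RTT = 5.87652e-06 s.
Throughput = L / cycle = 2208 / 5.87652e-06 = 376 Mbps.

376 Mbps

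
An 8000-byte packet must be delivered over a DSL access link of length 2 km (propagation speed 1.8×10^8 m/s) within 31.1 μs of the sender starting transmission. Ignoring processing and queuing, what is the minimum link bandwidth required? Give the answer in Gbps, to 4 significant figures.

L = 64000 bits.
Propagation delay = 2000 / 180000000 = 11.1111 μs.
Transmission budget = 31.1 − 11.1111 = 19.9889 μs.
R ≥ L / t_tx = 64000 bits / 1.99889e-05 s = 3.202 Gbps.

3.202 Gbps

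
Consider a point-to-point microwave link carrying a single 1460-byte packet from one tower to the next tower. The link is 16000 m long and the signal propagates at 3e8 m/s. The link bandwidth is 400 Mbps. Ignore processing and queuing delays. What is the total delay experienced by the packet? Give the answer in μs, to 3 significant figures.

L = 1460 × 8 = 11680 bits.
Transmission delay = L/R = 11680 / 400000000 = 29.2 μs.
Propagation delay = d/s = 16000 m / 300000000 m/s = 53.3333 μs.
Total = 82.5 μs.

82.5 μs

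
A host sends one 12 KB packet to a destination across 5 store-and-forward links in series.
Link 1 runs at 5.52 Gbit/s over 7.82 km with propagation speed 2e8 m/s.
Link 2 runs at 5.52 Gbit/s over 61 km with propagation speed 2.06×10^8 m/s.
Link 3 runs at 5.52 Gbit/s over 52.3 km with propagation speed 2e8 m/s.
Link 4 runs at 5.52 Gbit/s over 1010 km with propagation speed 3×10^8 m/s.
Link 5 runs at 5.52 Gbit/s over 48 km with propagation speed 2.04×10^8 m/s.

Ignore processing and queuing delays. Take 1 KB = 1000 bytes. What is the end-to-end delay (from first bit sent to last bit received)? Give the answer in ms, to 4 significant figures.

4.286 ms

L = 96000 bits.
Transmission delay per hop = L/R = 96000/5520000000 = 0.0173913 ms; 5 hops → 0.0869565 ms.
Propagation delays (d/s per hop): 0.0391, 0.296117, 0.2615, 3.36667, 0.235294 ms; sum = 4.19868 ms.
End-to-end = 4.286 ms.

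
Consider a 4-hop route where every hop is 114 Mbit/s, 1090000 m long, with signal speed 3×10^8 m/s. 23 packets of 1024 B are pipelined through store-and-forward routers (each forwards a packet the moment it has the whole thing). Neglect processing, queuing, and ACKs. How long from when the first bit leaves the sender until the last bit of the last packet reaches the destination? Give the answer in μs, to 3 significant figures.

Per-hop transmission t_tx = L/R = 8192/114000000 = 71.8596 μs.
Per-hop propagation t_prop = 1090000/300000000 = 3633.33 μs.
Pipeline fill: first packet needs 4·t_tx to clear all hops; remaining 22 packets each add one t_tx.
Total = (4+23-1)·t_tx + 4·t_prop = 26·71.8596 + 4·3633.33 = 16400 μs.

16400 μs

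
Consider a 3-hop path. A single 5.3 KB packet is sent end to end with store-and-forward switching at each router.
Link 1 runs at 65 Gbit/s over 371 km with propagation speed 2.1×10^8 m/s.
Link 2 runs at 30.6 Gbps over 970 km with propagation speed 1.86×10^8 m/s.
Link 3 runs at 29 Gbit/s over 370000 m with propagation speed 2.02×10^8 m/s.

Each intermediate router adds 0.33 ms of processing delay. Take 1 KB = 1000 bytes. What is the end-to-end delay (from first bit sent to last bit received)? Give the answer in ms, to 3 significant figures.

9.48 ms

L = 42400 bits.
Transmission delays (L/R per hop): 0.000652308, 0.00138562, 0.00146207 ms; sum = 0.0035 ms.
Propagation delays (d/s per hop): 1.76667, 5.21505, 1.83168 ms; sum = 8.8134 ms.
Processing at 2 router(s): 2 × 0.33 ms = 0.66 ms.
End-to-end = 9.48 ms.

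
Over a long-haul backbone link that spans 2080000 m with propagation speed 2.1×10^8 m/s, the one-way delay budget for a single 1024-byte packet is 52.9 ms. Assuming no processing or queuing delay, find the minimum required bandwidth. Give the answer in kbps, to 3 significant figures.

191 kbps

L = 8192 bits.
Propagation delay = 2080000 / 210000000 = 9.90476 ms.
Transmission budget = 52.9 − 9.90476 = 42.9952 ms.
R ≥ L / t_tx = 8192 bits / 0.0429952 s = 191 kbps.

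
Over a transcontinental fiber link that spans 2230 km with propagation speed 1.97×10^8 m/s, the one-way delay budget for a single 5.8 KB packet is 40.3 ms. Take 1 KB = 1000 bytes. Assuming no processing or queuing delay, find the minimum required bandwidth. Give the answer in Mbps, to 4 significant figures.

1.601 Mbps

L = 46400 bits.
Propagation delay = 2230000 / 197000000 = 11.3198 ms.
Transmission budget = 40.3 − 11.3198 = 28.9802 ms.
R ≥ L / t_tx = 46400 bits / 0.0289802 s = 1.601 Mbps.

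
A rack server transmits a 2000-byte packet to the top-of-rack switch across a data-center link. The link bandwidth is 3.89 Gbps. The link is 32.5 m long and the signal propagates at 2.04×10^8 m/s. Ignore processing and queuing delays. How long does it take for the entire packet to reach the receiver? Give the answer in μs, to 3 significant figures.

L = 2000 × 8 = 16000 bits.
Transmission delay = L/R = 16000 / 3890000000 = 4.11311 μs.
Propagation delay = d/s = 32.5 m / 204000000 m/s = 0.159314 μs.
Total = 4.27 μs.

4.27 μs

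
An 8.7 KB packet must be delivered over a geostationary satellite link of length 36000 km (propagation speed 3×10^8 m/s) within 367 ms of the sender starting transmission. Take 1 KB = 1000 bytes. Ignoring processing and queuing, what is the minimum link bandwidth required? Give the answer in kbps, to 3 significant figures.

282 kbps

L = 69600 bits.
Propagation delay = 36000000 / 300000000 = 120 ms.
Transmission budget = 367 − 120 = 247 ms.
R ≥ L / t_tx = 69600 bits / 0.247 s = 282 kbps.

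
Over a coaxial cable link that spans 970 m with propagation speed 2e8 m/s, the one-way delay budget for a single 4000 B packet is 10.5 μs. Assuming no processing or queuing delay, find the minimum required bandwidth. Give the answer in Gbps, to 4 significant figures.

5.664 Gbps

L = 32000 bits.
Propagation delay = 970 / 200000000 = 4.85 μs.
Transmission budget = 10.5 − 4.85 = 5.65 μs.
R ≥ L / t_tx = 32000 bits / 5.65e-06 s = 5.664 Gbps.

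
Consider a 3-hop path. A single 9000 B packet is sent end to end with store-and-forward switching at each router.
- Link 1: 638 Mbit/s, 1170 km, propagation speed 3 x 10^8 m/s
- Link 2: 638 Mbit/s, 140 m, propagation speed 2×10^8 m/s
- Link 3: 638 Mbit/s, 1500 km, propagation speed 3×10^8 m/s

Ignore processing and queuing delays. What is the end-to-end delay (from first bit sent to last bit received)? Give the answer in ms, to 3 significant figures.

L = 9000 × 8 = 72000 bits.
Transmission delay per hop = L/R = 72000/638000000 = 0.112853 ms; 3 hops → 0.338558 ms.
Propagation delays (d/s per hop): 3.9, 0.0007, 5 ms; sum = 8.9007 ms.
End-to-end = 9.24 ms.

9.24 ms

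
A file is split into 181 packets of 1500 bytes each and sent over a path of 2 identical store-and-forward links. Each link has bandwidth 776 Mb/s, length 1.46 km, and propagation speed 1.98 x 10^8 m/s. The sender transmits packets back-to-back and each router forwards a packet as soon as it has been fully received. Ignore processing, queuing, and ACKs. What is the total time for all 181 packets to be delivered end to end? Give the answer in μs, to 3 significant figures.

Per-hop transmission t_tx = L/R = 12000/776000000 = 15.4639 μs.
Per-hop propagation t_prop = 1460/198000000 = 7.37374 μs.
Pipeline fill: first packet needs 2·t_tx to clear all hops; remaining 180 packets each add one t_tx.
Total = (2+181-1)·t_tx + 2·t_prop = 182·15.4639 + 2·7.37374 = 2830 μs.

2830 μs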